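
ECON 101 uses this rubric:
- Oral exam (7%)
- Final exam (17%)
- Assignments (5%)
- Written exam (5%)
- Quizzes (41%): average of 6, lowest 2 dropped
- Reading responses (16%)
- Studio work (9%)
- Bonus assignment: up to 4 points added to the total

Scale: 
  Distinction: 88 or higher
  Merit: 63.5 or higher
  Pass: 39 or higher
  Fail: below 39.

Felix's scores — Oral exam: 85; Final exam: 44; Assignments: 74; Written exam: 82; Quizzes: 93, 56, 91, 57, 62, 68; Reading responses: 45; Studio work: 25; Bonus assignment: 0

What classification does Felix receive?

Quizzes: drop 56, 57 → average of remaining 4 = 314/4 = 78.5
Weighted total:
  Oral exam 85 × 0.07 = 5.95
  Final exam 44 × 0.17 = 7.48
  Assignments 74 × 0.05 = 3.7
  Written exam 82 × 0.05 = 4.1
  Quizzes 78.5 × 0.41 = 32.185
  Reading responses 45 × 0.16 = 7.2
  Studio work 25 × 0.09 = 2.25
Sum = 62.865
Bonus assignment: 62.865 + 0 = 62.865
62.865 is ≥ 39 and < 63.5 → Pass

Pass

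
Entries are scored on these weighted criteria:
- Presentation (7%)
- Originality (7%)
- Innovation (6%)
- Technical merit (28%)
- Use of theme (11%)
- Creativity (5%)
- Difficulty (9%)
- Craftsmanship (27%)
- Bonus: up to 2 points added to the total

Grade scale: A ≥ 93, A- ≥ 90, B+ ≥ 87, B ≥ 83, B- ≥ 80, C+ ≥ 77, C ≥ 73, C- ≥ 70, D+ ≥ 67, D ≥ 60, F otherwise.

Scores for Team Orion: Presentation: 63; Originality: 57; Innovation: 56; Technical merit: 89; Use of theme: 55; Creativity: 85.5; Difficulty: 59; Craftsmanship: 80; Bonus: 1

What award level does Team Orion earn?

C

Weighted total:
  Presentation 63 × 0.07 = 4.41
  Originality 57 × 0.07 = 3.99
  Innovation 56 × 0.06 = 3.36
  Technical merit 89 × 0.28 = 24.92
  Use of theme 55 × 0.11 = 6.05
  Creativity 85.5 × 0.05 = 4.275
  Difficulty 59 × 0.09 = 5.31
  Craftsmanship 80 × 0.27 = 21.6
Sum = 73.915
Bonus: 73.915 + 1 = 74.915
74.915 is ≥ 73 and < 77 → C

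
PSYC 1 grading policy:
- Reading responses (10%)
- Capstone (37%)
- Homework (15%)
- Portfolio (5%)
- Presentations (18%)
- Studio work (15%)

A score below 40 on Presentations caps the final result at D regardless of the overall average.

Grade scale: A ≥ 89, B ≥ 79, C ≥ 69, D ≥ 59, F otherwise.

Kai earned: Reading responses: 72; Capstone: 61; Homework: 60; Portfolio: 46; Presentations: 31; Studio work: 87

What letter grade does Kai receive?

Presentations score 31 < 40: minimum not met.
Weighted total:
  Reading responses 72 × 0.1 = 7.2
  Capstone 61 × 0.37 = 22.57
  Homework 60 × 0.15 = 9
  Portfolio 46 × 0.05 = 2.3
  Presentations 31 × 0.18 = 5.58
  Studio work 87 × 0.15 = 13.05
Sum = 59.7
59.7 would be D; cap at D applies → D.

D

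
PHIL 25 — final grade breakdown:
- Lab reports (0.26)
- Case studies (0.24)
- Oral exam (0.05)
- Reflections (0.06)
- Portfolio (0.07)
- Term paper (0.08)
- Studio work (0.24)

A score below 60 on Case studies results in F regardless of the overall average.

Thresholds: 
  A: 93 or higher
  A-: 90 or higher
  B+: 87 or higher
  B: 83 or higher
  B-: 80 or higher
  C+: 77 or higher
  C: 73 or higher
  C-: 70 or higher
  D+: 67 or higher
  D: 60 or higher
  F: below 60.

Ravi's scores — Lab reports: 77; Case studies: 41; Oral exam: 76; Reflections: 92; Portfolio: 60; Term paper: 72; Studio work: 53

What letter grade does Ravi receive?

F

Case studies score 41 < 60: minimum not met.
Weighted total:
  Lab reports 77 × 0.26 = 20.02
  Case studies 41 × 0.24 = 9.84
  Oral exam 76 × 0.05 = 3.8
  Reflections 92 × 0.06 = 5.52
  Portfolio 60 × 0.07 = 4.2
  Term paper 72 × 0.08 = 5.76
  Studio work 53 × 0.24 = 12.72
Sum = 61.86
Because the Case studies minimum was not met, the result is F.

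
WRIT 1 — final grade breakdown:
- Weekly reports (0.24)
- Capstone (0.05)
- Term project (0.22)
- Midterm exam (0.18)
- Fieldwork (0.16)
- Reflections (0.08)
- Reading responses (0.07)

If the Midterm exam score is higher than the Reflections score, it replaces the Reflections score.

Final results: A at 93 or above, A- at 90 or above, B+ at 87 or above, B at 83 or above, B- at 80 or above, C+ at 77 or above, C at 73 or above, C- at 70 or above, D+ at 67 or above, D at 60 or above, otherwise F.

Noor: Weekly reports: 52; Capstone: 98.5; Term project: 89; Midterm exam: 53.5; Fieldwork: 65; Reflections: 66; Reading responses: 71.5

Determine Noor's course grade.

D+

Midterm exam (53.5) ≤ Reflections (66), so Reflections stays at 66.
Weighted total:
  Weekly reports 52 × 0.24 = 12.48
  Capstone 98.5 × 0.05 = 4.925
  Term project 89 × 0.22 = 19.58
  Midterm exam 53.5 × 0.18 = 9.63
  Fieldwork 65 × 0.16 = 10.4
  Reflections 66 × 0.08 = 5.28
  Reading responses 71.5 × 0.07 = 5.005
Sum = 67.3
67.3 is ≥ 67 and < 70 → D+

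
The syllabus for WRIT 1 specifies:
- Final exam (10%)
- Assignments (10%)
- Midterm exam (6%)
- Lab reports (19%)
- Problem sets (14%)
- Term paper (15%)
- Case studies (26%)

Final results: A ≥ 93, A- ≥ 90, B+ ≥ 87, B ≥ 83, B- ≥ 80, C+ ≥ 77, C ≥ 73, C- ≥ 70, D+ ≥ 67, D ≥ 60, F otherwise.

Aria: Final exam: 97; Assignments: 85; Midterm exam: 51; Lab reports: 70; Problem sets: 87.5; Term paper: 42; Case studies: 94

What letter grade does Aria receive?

C+

Weighted total:
  Final exam 97 × 0.1 = 9.7
  Assignments 85 × 0.1 = 8.5
  Midterm exam 51 × 0.06 = 3.06
  Lab reports 70 × 0.19 = 13.3
  Problem sets 87.5 × 0.14 = 12.25
  Term paper 42 × 0.15 = 6.3
  Case studies 94 × 0.26 = 24.44
Sum = 77.55
77.55 is ≥ 77 and < 80 → C+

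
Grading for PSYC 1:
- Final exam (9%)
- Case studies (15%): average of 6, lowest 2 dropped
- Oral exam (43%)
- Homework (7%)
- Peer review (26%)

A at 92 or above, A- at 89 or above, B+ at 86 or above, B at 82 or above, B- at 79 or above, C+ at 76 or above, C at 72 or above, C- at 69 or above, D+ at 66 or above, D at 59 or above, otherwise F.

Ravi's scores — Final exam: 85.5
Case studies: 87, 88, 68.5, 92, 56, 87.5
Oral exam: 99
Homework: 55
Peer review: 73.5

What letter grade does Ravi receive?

B+

Case studies: drop 56, 68.5 → average of remaining 4 = 354.5/4 = 88.625
Weighted total:
  Final exam 85.5 × 0.09 = 7.695
  Case studies 88.625 × 0.15 = 13.29375
  Oral exam 99 × 0.43 = 42.57
  Homework 55 × 0.07 = 3.85
  Peer review 73.5 × 0.26 = 19.11
Sum = 86.51875
86.51875 is ≥ 86 and < 89 → B+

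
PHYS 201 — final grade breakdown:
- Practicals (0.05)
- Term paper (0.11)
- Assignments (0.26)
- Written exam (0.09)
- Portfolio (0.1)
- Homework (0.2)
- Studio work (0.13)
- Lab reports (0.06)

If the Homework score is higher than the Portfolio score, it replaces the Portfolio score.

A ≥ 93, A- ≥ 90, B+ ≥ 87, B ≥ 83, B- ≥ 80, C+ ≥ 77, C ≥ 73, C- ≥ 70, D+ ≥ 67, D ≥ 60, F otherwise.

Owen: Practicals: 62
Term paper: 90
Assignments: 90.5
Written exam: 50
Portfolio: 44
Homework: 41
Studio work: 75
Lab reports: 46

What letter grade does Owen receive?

Homework (41) ≤ Portfolio (44), so Portfolio stays at 44.
Weighted total:
  Practicals 62 × 0.05 = 3.1
  Term paper 90 × 0.11 = 9.9
  Assignments 90.5 × 0.26 = 23.53
  Written exam 50 × 0.09 = 4.5
  Portfolio 44 × 0.1 = 4.4
  Homework 41 × 0.2 = 8.2
  Studio work 75 × 0.13 = 9.75
  Lab reports 46 × 0.06 = 2.76
Sum = 66.14
66.14 is ≥ 60 and < 67 → D

D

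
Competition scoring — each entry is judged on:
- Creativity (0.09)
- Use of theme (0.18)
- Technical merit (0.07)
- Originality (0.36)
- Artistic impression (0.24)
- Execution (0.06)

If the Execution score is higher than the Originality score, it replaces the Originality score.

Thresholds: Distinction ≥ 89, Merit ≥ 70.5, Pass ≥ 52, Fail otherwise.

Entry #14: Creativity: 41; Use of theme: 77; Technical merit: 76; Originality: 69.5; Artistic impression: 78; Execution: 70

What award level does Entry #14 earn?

Merit

Execution (70) > Originality (69.5), so Originality counts as 70.
Weighted total:
  Creativity 41 × 0.09 = 3.69
  Use of theme 77 × 0.18 = 13.86
  Technical merit 76 × 0.07 = 5.32
  Originality 70 × 0.36 = 25.2
  Artistic impression 78 × 0.24 = 18.72
  Execution 70 × 0.06 = 4.2
Sum = 70.99
70.99 is ≥ 70.5 and < 89 → Merit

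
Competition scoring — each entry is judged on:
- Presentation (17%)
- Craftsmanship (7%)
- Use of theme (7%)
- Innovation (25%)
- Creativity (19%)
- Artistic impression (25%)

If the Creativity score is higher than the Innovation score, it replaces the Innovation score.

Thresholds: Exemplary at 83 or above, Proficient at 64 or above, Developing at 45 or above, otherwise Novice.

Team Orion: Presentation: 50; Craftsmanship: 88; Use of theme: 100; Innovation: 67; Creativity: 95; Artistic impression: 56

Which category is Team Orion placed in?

Proficient

Creativity (95) > Innovation (67), so Innovation counts as 95.
Weighted total:
  Presentation 50 × 0.17 = 8.5
  Craftsmanship 88 × 0.07 = 6.16
  Use of theme 100 × 0.07 = 7
  Innovation 95 × 0.25 = 23.75
  Creativity 95 × 0.19 = 18.05
  Artistic impression 56 × 0.25 = 14
Sum = 77.46
77.46 is ≥ 64 and < 83 → Proficient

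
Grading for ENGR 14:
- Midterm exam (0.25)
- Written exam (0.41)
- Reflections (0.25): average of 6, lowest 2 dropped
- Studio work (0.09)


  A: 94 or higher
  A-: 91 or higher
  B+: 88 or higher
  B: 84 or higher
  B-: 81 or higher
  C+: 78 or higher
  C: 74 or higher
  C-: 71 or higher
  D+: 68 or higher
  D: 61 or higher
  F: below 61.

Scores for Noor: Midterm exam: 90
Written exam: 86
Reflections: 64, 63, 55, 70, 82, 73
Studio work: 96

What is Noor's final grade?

Reflections: drop 55, 63 → average of remaining 4 = 289/4 = 72.25
Weighted total:
  Midterm exam 90 × 0.25 = 22.5
  Written exam 86 × 0.41 = 35.26
  Reflections 72.25 × 0.25 = 18.0625
  Studio work 96 × 0.09 = 8.64
Sum = 84.4625
84.4625 is ≥ 84 and < 88 → B

B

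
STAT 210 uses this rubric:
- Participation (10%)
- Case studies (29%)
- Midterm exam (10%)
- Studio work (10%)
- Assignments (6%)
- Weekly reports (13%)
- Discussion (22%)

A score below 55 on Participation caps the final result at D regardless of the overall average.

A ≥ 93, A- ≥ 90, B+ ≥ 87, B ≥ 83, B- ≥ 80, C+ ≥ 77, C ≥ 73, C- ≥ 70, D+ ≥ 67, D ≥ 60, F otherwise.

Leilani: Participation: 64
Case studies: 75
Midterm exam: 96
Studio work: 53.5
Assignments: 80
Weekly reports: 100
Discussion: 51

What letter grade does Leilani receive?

C-

Participation score 64 ≥ 55: minimum met.
Weighted total:
  Participation 64 × 0.1 = 6.4
  Case studies 75 × 0.29 = 21.75
  Midterm exam 96 × 0.1 = 9.6
  Studio work 53.5 × 0.1 = 5.35
  Assignments 80 × 0.06 = 4.8
  Weekly reports 100 × 0.13 = 13
  Discussion 51 × 0.22 = 11.22
Sum = 72.12
72.12 is ≥ 70 and < 73 → C-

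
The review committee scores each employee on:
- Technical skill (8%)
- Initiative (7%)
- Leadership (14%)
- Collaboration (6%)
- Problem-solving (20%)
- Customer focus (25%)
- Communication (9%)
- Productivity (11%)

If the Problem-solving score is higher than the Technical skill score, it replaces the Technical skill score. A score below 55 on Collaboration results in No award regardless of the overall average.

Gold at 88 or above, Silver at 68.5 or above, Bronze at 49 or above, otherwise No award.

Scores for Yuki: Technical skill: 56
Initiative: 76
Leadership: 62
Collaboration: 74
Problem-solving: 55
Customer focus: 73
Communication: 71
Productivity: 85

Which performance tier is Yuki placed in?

Bronze

Problem-solving (55) ≤ Technical skill (56), so Technical skill stays at 56.
Collaboration score 74 ≥ 55: minimum met.
Weighted total:
  Technical skill 56 × 0.08 = 4.48
  Initiative 76 × 0.07 = 5.32
  Leadership 62 × 0.14 = 8.68
  Collaboration 74 × 0.06 = 4.44
  Problem-solving 55 × 0.2 = 11
  Customer focus 73 × 0.25 = 18.25
  Communication 71 × 0.09 = 6.39
  Productivity 85 × 0.11 = 9.35
Sum = 67.91
67.91 is ≥ 49 and < 68.5 → Bronze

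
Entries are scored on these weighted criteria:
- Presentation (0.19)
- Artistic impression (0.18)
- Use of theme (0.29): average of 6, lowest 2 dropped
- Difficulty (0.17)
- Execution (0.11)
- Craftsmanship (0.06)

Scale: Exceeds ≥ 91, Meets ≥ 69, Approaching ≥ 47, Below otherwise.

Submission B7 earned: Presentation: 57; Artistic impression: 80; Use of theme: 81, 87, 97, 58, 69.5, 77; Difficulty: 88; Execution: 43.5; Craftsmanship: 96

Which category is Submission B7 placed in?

Meets

Use of theme: drop 58, 69.5 → average of remaining 4 = 342/4 = 85.5
Weighted total:
  Presentation 57 × 0.19 = 10.83
  Artistic impression 80 × 0.18 = 14.4
  Use of theme 85.5 × 0.29 = 24.795
  Difficulty 88 × 0.17 = 14.96
  Execution 43.5 × 0.11 = 4.785
  Craftsmanship 96 × 0.06 = 5.76
Sum = 75.53
75.53 is ≥ 69 and < 91 → Meets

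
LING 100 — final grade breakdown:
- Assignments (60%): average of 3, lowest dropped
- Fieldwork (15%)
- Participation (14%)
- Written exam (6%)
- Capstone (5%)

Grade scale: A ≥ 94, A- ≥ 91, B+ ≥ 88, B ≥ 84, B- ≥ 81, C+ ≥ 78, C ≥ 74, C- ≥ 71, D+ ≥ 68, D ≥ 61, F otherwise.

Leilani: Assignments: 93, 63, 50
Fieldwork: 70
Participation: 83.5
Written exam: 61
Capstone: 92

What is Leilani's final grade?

Assignments: drop 50 → average of remaining 2 = 156/2 = 78
Weighted total:
  Assignments 78 × 0.6 = 46.8
  Fieldwork 70 × 0.15 = 10.5
  Participation 83.5 × 0.14 = 11.69
  Written exam 61 × 0.06 = 3.66
  Capstone 92 × 0.05 = 4.6
Sum = 77.25
77.25 is ≥ 74 and < 78 → C

C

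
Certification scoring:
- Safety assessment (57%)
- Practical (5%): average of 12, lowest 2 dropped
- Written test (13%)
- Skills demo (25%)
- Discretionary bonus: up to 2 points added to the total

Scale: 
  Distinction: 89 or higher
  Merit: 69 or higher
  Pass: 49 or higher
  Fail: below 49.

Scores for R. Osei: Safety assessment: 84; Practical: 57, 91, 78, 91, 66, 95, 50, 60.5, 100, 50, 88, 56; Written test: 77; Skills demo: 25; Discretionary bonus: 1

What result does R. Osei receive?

Merit

Practical: drop 50, 50 → average of remaining 10 = 782.5/10 = 78.25
Weighted total:
  Safety assessment 84 × 0.57 = 47.88
  Practical 78.25 × 0.05 = 3.9125
  Written test 77 × 0.13 = 10.01
  Skills demo 25 × 0.25 = 6.25
Sum = 68.0525
Discretionary bonus: 68.0525 + 1 = 69.0525
69.0525 is ≥ 69 and < 89 → Merit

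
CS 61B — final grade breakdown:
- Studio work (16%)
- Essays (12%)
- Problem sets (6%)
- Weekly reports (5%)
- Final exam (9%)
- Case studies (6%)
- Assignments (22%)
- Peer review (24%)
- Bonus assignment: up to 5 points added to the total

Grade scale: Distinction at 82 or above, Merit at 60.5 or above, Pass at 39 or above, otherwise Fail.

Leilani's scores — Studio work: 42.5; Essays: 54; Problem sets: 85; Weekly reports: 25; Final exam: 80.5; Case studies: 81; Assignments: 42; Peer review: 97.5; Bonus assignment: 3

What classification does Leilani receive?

Merit

Weighted total:
  Studio work 42.5 × 0.16 = 6.8
  Essays 54 × 0.12 = 6.48
  Problem sets 85 × 0.06 = 5.1
  Weekly reports 25 × 0.05 = 1.25
  Final exam 80.5 × 0.09 = 7.245
  Case studies 81 × 0.06 = 4.86
  Assignments 42 × 0.22 = 9.24
  Peer review 97.5 × 0.24 = 23.4
Sum = 64.375
Bonus assignment: 64.375 + 3 = 67.375
67.375 is ≥ 60.5 and < 82 → Merit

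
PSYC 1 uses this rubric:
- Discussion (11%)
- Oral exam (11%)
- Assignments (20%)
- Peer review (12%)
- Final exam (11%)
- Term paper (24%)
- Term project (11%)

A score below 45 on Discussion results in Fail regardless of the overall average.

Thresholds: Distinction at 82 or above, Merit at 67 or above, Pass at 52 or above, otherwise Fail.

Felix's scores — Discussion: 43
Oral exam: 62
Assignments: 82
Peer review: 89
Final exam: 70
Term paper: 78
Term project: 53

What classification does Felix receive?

Fail

Discussion score 43 < 45: minimum not met.
Weighted total:
  Discussion 43 × 0.11 = 4.73
  Oral exam 62 × 0.11 = 6.82
  Assignments 82 × 0.2 = 16.4
  Peer review 89 × 0.12 = 10.68
  Final exam 70 × 0.11 = 7.7
  Term paper 78 × 0.24 = 18.72
  Term project 53 × 0.11 = 5.83
Sum = 70.88
Because the Discussion minimum was not met, the result is Fail.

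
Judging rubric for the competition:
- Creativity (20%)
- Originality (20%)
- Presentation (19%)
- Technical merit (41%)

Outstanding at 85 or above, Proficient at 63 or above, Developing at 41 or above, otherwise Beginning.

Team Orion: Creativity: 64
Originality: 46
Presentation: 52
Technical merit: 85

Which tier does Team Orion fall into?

Weighted total:
  Creativity 64 × 0.2 = 12.8
  Originality 46 × 0.2 = 9.2
  Presentation 52 × 0.19 = 9.88
  Technical merit 85 × 0.41 = 34.85
Sum = 66.73
66.73 is ≥ 63 and < 85 → Proficient

Proficient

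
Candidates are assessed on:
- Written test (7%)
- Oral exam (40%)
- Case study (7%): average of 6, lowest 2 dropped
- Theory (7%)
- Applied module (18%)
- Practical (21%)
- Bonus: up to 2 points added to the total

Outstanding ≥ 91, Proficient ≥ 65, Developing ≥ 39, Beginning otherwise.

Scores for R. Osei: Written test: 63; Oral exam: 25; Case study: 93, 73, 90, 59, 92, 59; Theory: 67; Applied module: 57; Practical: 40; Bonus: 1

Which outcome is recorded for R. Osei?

Developing

Case study: drop 59, 59 → average of remaining 4 = 348/4 = 87
Weighted total:
  Written test 63 × 0.07 = 4.41
  Oral exam 25 × 0.4 = 10
  Case study 87 × 0.07 = 6.09
  Theory 67 × 0.07 = 4.69
  Applied module 57 × 0.18 = 10.26
  Practical 40 × 0.21 = 8.4
Sum = 43.85
Bonus: 43.85 + 1 = 44.85
44.85 is ≥ 39 and < 65 → Developing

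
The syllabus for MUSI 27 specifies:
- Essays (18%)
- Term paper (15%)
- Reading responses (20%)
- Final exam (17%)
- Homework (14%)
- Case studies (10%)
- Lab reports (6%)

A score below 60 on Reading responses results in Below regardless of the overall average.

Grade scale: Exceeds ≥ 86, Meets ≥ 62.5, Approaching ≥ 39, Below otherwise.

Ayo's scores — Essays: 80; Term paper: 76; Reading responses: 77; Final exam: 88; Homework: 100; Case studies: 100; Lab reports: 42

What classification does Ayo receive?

Meets

Reading responses score 77 ≥ 60: minimum met.
Weighted total:
  Essays 80 × 0.18 = 14.4
  Term paper 76 × 0.15 = 11.4
  Reading responses 77 × 0.2 = 15.4
  Final exam 88 × 0.17 = 14.96
  Homework 100 × 0.14 = 14
  Case studies 100 × 0.1 = 10
  Lab reports 42 × 0.06 = 2.52
Sum = 82.68
82.68 is ≥ 62.5 and < 86 → Meets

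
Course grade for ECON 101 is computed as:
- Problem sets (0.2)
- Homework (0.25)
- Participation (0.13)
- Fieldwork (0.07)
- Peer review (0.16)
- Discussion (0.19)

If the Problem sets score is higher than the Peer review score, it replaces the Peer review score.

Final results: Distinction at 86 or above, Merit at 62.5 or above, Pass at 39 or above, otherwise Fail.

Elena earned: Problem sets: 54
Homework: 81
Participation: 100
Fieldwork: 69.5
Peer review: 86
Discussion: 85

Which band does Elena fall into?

Merit

Problem sets (54) ≤ Peer review (86), so Peer review stays at 86.
Weighted total:
  Problem sets 54 × 0.2 = 10.8
  Homework 81 × 0.25 = 20.25
  Participation 100 × 0.13 = 13
  Fieldwork 69.5 × 0.07 = 4.865
  Peer review 86 × 0.16 = 13.76
  Discussion 85 × 0.19 = 16.15
Sum = 78.825
78.825 is ≥ 62.5 and < 86 → Merit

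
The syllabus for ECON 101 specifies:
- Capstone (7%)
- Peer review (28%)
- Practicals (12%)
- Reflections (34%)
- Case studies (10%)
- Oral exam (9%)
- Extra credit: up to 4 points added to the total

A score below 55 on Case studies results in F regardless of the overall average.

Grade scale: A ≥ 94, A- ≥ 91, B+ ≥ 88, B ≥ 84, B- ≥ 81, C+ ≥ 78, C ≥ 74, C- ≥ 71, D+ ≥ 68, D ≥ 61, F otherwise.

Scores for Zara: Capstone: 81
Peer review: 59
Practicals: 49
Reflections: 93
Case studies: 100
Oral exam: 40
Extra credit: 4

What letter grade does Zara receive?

C

Case studies score 100 ≥ 55: minimum met.
Weighted total:
  Capstone 81 × 0.07 = 5.67
  Peer review 59 × 0.28 = 16.52
  Practicals 49 × 0.12 = 5.88
  Reflections 93 × 0.34 = 31.62
  Case studies 100 × 0.1 = 10
  Oral exam 40 × 0.09 = 3.6
Sum = 73.29
Extra credit: 73.29 + 4 = 77.29
77.29 is ≥ 74 and < 78 → C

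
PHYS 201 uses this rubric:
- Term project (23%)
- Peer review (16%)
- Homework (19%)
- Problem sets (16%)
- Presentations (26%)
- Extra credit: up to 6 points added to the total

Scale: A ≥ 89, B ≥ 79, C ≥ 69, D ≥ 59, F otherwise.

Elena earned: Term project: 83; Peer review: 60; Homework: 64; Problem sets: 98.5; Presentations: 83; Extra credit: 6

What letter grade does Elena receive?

Weighted total:
  Term project 83 × 0.23 = 19.09
  Peer review 60 × 0.16 = 9.6
  Homework 64 × 0.19 = 12.16
  Problem sets 98.5 × 0.16 = 15.76
  Presentations 83 × 0.26 = 21.58
Sum = 78.19
Extra credit: 78.19 + 6 = 84.19
84.19 is ≥ 79 and < 89 → B

B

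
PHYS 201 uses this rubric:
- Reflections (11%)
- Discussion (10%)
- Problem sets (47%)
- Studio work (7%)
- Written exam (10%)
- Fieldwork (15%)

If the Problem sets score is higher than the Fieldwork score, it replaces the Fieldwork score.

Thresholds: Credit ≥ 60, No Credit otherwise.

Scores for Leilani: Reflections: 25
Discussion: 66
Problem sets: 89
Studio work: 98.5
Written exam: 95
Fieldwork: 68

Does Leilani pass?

Credit

Problem sets (89) > Fieldwork (68), so Fieldwork counts as 89.
Weighted total:
  Reflections 25 × 0.11 = 2.75
  Discussion 66 × 0.1 = 6.6
  Problem sets 89 × 0.47 = 41.83
  Studio work 98.5 × 0.07 = 6.895
  Written exam 95 × 0.1 = 9.5
  Fieldwork 89 × 0.15 = 13.35
Sum = 80.925
80.925 ≥ 60 → Credit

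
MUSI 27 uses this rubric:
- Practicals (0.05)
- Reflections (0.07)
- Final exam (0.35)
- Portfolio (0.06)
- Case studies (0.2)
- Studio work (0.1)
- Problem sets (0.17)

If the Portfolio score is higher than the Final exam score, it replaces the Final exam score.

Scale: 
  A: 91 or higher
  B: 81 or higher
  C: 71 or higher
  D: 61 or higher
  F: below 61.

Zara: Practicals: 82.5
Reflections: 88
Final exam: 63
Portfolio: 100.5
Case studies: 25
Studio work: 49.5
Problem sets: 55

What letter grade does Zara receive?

D

Portfolio (100.5) > Final exam (63), so Final exam counts as 100.5.
Weighted total:
  Practicals 82.5 × 0.05 = 4.125
  Reflections 88 × 0.07 = 6.16
  Final exam 100.5 × 0.35 = 35.175
  Portfolio 100.5 × 0.06 = 6.03
  Case studies 25 × 0.2 = 5
  Studio work 49.5 × 0.1 = 4.95
  Problem sets 55 × 0.17 = 9.35
Sum = 70.79
70.79 is ≥ 61 and < 71 → D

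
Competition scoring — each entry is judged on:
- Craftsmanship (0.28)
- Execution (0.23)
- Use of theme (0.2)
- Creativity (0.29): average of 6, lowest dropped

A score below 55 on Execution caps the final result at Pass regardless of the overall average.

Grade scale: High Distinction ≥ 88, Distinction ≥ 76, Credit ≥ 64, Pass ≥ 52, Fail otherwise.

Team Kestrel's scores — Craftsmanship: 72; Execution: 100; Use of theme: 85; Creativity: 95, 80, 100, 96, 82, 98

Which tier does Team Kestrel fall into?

Distinction

Creativity: drop 80 → average of remaining 5 = 471/5 = 94.2
Execution score 100 ≥ 55: minimum met.
Weighted total:
  Craftsmanship 72 × 0.28 = 20.16
  Execution 100 × 0.23 = 23
  Use of theme 85 × 0.2 = 17
  Creativity 94.2 × 0.29 = 27.318
Sum = 87.478
87.478 is ≥ 76 and < 88 → Distinction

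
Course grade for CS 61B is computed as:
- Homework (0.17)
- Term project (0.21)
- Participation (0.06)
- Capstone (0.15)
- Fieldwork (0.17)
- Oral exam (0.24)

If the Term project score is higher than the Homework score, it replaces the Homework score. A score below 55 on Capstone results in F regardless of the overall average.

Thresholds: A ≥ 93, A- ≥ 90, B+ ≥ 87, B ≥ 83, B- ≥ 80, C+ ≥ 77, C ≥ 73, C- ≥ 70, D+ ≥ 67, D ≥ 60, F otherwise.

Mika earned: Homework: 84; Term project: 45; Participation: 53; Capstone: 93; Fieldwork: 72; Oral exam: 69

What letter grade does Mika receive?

Term project (45) ≤ Homework (84), so Homework stays at 84.
Capstone score 93 ≥ 55: minimum met.
Weighted total:
  Homework 84 × 0.17 = 14.28
  Term project 45 × 0.21 = 9.45
  Participation 53 × 0.06 = 3.18
  Capstone 93 × 0.15 = 13.95
  Fieldwork 72 × 0.17 = 12.24
  Oral exam 69 × 0.24 = 16.56
Sum = 69.66
69.66 is ≥ 67 and < 70 → D+

D+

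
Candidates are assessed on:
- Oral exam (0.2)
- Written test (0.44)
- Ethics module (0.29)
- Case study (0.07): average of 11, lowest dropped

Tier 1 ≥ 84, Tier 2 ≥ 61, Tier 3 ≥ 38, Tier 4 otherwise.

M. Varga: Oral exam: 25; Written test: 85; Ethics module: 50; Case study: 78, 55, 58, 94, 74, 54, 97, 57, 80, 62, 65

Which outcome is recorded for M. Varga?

Tier 2

Case study: drop 54 → average of remaining 10 = 720/10 = 72
Weighted total:
  Oral exam 25 × 0.2 = 5
  Written test 85 × 0.44 = 37.4
  Ethics module 50 × 0.29 = 14.5
  Case study 72 × 0.07 = 5.04
Sum = 61.94
61.94 is ≥ 61 and < 84 → Tier 2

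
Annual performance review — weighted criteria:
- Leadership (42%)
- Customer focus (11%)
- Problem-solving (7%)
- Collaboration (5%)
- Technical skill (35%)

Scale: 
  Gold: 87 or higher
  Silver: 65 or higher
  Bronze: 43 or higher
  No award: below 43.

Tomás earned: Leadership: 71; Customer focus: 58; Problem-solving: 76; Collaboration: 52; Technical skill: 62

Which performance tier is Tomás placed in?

Silver

Weighted total:
  Leadership 71 × 0.42 = 29.82
  Customer focus 58 × 0.11 = 6.38
  Problem-solving 76 × 0.07 = 5.32
  Collaboration 52 × 0.05 = 2.6
  Technical skill 62 × 0.35 = 21.7
Sum = 65.82
65.82 is ≥ 65 and < 87 → Silver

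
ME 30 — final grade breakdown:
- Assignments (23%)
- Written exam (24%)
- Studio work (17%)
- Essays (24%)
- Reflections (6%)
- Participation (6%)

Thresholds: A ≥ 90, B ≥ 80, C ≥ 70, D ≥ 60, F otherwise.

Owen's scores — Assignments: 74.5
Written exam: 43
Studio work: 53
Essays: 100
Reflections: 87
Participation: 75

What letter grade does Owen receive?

C

Weighted total:
  Assignments 74.5 × 0.23 = 17.135
  Written exam 43 × 0.24 = 10.32
  Studio work 53 × 0.17 = 9.01
  Essays 100 × 0.24 = 24
  Reflections 87 × 0.06 = 5.22
  Participation 75 × 0.06 = 4.5
Sum = 70.185
70.185 is ≥ 70 and < 80 → C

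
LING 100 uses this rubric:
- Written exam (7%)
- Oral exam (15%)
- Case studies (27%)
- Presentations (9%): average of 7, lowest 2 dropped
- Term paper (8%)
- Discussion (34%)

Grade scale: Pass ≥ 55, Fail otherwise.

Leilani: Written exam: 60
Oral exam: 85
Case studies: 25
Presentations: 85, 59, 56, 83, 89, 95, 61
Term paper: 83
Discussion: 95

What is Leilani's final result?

Pass

Presentations: drop 56, 59 → average of remaining 5 = 413/5 = 82.6
Weighted total:
  Written exam 60 × 0.07 = 4.2
  Oral exam 85 × 0.15 = 12.75
  Case studies 25 × 0.27 = 6.75
  Presentations 82.6 × 0.09 = 7.434
  Term paper 83 × 0.08 = 6.64
  Discussion 95 × 0.34 = 32.3
Sum = 70.074
70.074 ≥ 55 → Pass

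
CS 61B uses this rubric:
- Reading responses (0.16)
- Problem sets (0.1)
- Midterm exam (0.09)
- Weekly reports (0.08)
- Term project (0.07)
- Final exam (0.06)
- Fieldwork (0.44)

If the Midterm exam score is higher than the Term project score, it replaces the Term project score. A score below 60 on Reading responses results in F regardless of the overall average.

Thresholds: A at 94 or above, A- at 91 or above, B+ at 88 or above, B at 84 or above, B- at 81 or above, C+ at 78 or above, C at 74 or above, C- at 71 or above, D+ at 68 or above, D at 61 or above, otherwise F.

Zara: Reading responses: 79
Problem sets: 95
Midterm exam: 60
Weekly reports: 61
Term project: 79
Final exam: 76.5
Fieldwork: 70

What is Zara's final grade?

C-

Midterm exam (60) ≤ Term project (79), so Term project stays at 79.
Reading responses score 79 ≥ 60: minimum met.
Weighted total:
  Reading responses 79 × 0.16 = 12.64
  Problem sets 95 × 0.1 = 9.5
  Midterm exam 60 × 0.09 = 5.4
  Weekly reports 61 × 0.08 = 4.88
  Term project 79 × 0.07 = 5.53
  Final exam 76.5 × 0.06 = 4.59
  Fieldwork 70 × 0.44 = 30.8
Sum = 73.34
73.34 is ≥ 71 and < 74 → C-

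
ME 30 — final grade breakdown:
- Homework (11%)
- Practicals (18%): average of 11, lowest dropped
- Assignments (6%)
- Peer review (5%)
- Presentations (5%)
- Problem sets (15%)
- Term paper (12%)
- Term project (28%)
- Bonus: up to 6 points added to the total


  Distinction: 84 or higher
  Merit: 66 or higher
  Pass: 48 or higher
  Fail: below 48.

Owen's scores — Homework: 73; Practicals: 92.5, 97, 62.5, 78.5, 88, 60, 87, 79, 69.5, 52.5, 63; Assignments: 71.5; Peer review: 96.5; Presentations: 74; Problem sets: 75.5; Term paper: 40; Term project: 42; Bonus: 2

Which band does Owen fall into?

Pass

Practicals: drop 52.5 → average of remaining 10 = 777/10 = 77.7
Weighted total:
  Homework 73 × 0.11 = 8.03
  Practicals 77.7 × 0.18 = 13.986
  Assignments 71.5 × 0.06 = 4.29
  Peer review 96.5 × 0.05 = 4.825
  Presentations 74 × 0.05 = 3.7
  Problem sets 75.5 × 0.15 = 11.325
  Term paper 40 × 0.12 = 4.8
  Term project 42 × 0.28 = 11.76
Sum = 62.716
Bonus: 62.716 + 2 = 64.716
64.716 is ≥ 48 and < 66 → Pass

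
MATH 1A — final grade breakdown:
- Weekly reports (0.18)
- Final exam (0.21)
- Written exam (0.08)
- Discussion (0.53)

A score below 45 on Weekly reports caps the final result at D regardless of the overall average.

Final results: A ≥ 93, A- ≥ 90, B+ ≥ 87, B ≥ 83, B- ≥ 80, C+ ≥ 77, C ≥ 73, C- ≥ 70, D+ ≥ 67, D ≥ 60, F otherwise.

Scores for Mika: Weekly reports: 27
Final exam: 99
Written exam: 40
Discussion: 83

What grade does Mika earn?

Weekly reports score 27 < 45: minimum not met.
Weighted total:
  Weekly reports 27 × 0.18 = 4.86
  Final exam 99 × 0.21 = 20.79
  Written exam 40 × 0.08 = 3.2
  Discussion 83 × 0.53 = 43.99
Sum = 72.84
72.84 would be C-; cap at D applies → D.

D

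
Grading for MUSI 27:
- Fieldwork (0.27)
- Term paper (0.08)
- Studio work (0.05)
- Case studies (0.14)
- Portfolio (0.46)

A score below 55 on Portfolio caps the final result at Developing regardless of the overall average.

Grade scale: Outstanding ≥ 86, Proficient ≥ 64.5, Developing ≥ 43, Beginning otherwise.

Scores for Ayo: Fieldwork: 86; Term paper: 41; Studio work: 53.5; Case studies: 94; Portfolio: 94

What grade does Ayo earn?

Proficient

Portfolio score 94 ≥ 55: minimum met.
Weighted total:
  Fieldwork 86 × 0.27 = 23.22
  Term paper 41 × 0.08 = 3.28
  Studio work 53.5 × 0.05 = 2.675
  Case studies 94 × 0.14 = 13.16
  Portfolio 94 × 0.46 = 43.24
Sum = 85.575
85.575 is ≥ 64.5 and < 86 → Proficient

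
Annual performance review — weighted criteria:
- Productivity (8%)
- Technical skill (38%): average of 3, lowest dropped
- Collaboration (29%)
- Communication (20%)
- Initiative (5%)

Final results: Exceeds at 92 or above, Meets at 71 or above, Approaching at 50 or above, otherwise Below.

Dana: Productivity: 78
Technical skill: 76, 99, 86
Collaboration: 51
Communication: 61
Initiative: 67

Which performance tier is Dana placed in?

Technical skill: drop 76 → average of remaining 2 = 185/2 = 92.5
Weighted total:
  Productivity 78 × 0.08 = 6.24
  Technical skill 92.5 × 0.38 = 35.15
  Collaboration 51 × 0.29 = 14.79
  Communication 61 × 0.2 = 12.2
  Initiative 67 × 0.05 = 3.35
Sum = 71.73
71.73 is ≥ 71 and < 92 → Meets

Meets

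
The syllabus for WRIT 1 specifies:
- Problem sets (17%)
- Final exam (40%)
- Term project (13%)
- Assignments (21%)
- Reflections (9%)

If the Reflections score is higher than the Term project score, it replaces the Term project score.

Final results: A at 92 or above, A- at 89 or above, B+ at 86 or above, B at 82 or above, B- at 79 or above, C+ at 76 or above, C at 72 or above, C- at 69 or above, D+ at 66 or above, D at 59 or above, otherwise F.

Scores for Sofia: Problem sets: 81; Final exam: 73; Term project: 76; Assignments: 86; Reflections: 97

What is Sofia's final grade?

Reflections (97) > Term project (76), so Term project counts as 97.
Weighted total:
  Problem sets 81 × 0.17 = 13.77
  Final exam 73 × 0.4 = 29.2
  Term project 97 × 0.13 = 12.61
  Assignments 86 × 0.21 = 18.06
  Reflections 97 × 0.09 = 8.73
Sum = 82.37
82.37 is ≥ 82 and < 86 → B

B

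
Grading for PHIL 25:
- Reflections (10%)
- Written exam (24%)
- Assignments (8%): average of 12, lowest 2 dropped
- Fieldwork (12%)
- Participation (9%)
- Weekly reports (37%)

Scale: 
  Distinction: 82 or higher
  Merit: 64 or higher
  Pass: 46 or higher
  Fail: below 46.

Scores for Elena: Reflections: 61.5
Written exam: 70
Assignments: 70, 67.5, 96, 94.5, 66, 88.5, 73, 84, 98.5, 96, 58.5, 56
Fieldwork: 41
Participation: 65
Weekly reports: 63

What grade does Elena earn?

Assignments: drop 56, 58.5 → average of remaining 10 = 834/10 = 83.4
Weighted total:
  Reflections 61.5 × 0.1 = 6.15
  Written exam 70 × 0.24 = 16.8
  Assignments 83.4 × 0.08 = 6.672
  Fieldwork 41 × 0.12 = 4.92
  Participation 65 × 0.09 = 5.85
  Weekly reports 63 × 0.37 = 23.31
Sum = 63.702
63.702 is ≥ 46 and < 64 → Pass

Pass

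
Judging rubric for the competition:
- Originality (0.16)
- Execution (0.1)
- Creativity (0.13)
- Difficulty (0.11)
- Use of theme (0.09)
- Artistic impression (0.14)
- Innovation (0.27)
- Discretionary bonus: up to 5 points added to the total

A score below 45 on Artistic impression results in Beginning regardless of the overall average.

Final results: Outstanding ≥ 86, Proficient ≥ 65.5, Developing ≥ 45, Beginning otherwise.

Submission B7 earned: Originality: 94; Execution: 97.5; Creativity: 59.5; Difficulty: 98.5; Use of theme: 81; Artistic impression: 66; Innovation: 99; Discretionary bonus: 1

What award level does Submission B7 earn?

Outstanding

Artistic impression score 66 ≥ 45: minimum met.
Weighted total:
  Originality 94 × 0.16 = 15.04
  Execution 97.5 × 0.1 = 9.75
  Creativity 59.5 × 0.13 = 7.735
  Difficulty 98.5 × 0.11 = 10.835
  Use of theme 81 × 0.09 = 7.29
  Artistic impression 66 × 0.14 = 9.24
  Innovation 99 × 0.27 = 26.73
Sum = 86.62
Discretionary bonus: 86.62 + 1 = 87.62
87.62 ≥ 86 → Outstanding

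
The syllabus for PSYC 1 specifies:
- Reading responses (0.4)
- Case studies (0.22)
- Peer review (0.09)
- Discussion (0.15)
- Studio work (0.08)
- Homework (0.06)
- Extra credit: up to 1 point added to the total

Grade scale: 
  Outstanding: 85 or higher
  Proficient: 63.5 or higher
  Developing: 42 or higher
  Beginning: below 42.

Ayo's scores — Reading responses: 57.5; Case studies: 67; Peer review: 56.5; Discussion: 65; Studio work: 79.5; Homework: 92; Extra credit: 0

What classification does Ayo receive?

Weighted total:
  Reading responses 57.5 × 0.4 = 23
  Case studies 67 × 0.22 = 14.74
  Peer review 56.5 × 0.09 = 5.085
  Discussion 65 × 0.15 = 9.75
  Studio work 79.5 × 0.08 = 6.36
  Homework 92 × 0.06 = 5.52
Sum = 64.455
Extra credit: 64.455 + 0 = 64.455
64.455 is ≥ 63.5 and < 85 → Proficient

Proficient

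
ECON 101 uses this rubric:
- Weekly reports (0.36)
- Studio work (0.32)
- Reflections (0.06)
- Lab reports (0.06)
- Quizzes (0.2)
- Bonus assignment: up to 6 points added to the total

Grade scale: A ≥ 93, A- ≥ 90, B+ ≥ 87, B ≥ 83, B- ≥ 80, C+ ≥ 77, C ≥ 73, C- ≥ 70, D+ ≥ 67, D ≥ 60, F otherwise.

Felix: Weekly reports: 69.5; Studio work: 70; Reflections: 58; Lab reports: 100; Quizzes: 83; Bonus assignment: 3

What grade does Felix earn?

C

Weighted total:
  Weekly reports 69.5 × 0.36 = 25.02
  Studio work 70 × 0.32 = 22.4
  Reflections 58 × 0.06 = 3.48
  Lab reports 100 × 0.06 = 6
  Quizzes 83 × 0.2 = 16.6
Sum = 73.5
Bonus assignment: 73.5 + 3 = 76.5
76.5 is ≥ 73 and < 77 → C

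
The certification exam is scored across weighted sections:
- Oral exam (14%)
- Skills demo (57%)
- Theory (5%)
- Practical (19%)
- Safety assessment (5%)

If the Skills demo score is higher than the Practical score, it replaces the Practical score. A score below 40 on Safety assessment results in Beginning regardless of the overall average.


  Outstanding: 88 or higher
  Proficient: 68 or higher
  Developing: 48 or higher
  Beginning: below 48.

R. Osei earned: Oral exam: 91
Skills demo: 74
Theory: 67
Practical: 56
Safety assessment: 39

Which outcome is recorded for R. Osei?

Beginning

Skills demo (74) > Practical (56), so Practical counts as 74.
Safety assessment score 39 < 40: minimum not met.
Weighted total:
  Oral exam 91 × 0.14 = 12.74
  Skills demo 74 × 0.57 = 42.18
  Theory 67 × 0.05 = 3.35
  Practical 74 × 0.19 = 14.06
  Safety assessment 39 × 0.05 = 1.95
Sum = 74.28
Because the Safety assessment minimum was not met, the result is Beginning.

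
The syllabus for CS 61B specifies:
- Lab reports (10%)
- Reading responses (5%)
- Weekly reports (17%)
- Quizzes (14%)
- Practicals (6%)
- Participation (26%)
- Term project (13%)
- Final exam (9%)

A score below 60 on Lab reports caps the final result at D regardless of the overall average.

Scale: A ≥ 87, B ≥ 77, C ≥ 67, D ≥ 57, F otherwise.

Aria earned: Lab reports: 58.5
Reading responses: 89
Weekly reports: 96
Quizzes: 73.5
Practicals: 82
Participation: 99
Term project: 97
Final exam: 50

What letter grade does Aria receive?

D

Lab reports score 58.5 < 60: minimum not met.
Weighted total:
  Lab reports 58.5 × 0.1 = 5.85
  Reading responses 89 × 0.05 = 4.45
  Weekly reports 96 × 0.17 = 16.32
  Quizzes 73.5 × 0.14 = 10.29
  Practicals 82 × 0.06 = 4.92
  Participation 99 × 0.26 = 25.74
  Term project 97 × 0.13 = 12.61
  Final exam 50 × 0.09 = 4.5
Sum = 84.68
84.68 would be B; cap at D applies → D.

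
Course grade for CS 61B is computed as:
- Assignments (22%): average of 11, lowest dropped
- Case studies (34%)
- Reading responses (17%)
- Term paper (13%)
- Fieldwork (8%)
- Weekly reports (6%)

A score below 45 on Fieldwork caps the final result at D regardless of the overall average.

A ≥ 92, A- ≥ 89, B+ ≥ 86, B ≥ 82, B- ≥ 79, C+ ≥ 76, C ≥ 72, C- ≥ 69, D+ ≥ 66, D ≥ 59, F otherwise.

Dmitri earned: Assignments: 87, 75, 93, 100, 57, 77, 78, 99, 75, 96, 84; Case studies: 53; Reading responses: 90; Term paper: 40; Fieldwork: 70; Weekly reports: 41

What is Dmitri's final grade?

D

Assignments: drop 57 → average of remaining 10 = 864/10 = 86.4
Fieldwork score 70 ≥ 45: minimum met.
Weighted total:
  Assignments 86.4 × 0.22 = 19.008
  Case studies 53 × 0.34 = 18.02
  Reading responses 90 × 0.17 = 15.3
  Term paper 40 × 0.13 = 5.2
  Fieldwork 70 × 0.08 = 5.6
  Weekly reports 41 × 0.06 = 2.46
Sum = 65.588
65.588 is ≥ 59 and < 66 → D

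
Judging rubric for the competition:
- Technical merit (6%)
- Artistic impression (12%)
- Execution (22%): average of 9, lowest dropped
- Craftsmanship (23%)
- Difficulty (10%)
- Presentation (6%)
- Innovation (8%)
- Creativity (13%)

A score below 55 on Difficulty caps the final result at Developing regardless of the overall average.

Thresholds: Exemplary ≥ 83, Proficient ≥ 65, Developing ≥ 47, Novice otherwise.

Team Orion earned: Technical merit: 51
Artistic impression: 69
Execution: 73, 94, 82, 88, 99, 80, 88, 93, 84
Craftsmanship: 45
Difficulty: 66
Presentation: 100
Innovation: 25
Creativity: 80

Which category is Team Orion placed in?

Proficient

Execution: drop 73 → average of remaining 8 = 708/8 = 88.5
Difficulty score 66 ≥ 55: minimum met.
Weighted total:
  Technical merit 51 × 0.06 = 3.06
  Artistic impression 69 × 0.12 = 8.28
  Execution 88.5 × 0.22 = 19.47
  Craftsmanship 45 × 0.23 = 10.35
  Difficulty 66 × 0.1 = 6.6
  Presentation 100 × 0.06 = 6
  Innovation 25 × 0.08 = 2
  Creativity 80 × 0.13 = 10.4
Sum = 66.16
66.16 is ≥ 65 and < 83 → Proficient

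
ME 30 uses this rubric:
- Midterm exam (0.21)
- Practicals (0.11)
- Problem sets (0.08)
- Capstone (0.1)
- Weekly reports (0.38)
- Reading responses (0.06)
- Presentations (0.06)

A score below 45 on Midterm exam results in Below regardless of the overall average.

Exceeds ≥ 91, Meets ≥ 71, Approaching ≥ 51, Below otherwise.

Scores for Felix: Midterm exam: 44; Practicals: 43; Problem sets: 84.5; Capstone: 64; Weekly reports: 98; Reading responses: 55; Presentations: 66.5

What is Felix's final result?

Midterm exam score 44 < 45: minimum not met.
Weighted total:
  Midterm exam 44 × 0.21 = 9.24
  Practicals 43 × 0.11 = 4.73
  Problem sets 84.5 × 0.08 = 6.76
  Capstone 64 × 0.1 = 6.4
  Weekly reports 98 × 0.38 = 37.24
  Reading responses 55 × 0.06 = 3.3
  Presentations 66.5 × 0.06 = 3.99
Sum = 71.66
Because the Midterm exam minimum was not met, the result is Below.

Below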